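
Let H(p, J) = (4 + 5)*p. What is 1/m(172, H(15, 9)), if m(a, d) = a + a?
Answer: 1/344 ≈ 0.0029070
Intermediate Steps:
H(p, J) = 9*p
m(a, d) = 2*a
1/m(172, H(15, 9)) = 1/(2*172) = 1/344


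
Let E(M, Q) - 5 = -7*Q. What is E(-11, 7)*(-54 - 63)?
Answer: 5148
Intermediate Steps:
E(M, Q) = 5 - 7*Q
E(-11, 7)*(-54 - 63) = (5 - 7*7)*(-54 - 63) = (5 - 49)*(-117) = -44*(-117) = 5148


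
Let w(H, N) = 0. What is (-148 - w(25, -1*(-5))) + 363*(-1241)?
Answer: -450631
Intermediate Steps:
(-148 - w(25, -1*(-5))) + 363*(-1241) = (-148 - 1*0) + 363*(-1241) = (-148 + 0) - 450483 = -148 - 450483 = -450631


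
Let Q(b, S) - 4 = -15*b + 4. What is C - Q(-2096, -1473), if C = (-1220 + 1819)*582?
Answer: 317170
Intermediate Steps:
Q(b, S) = 8 - 15*b (Q(b, S) = 4 + (-15*b + 4) = 4 + (4 - 15*b) = 8 - 15*b)
C = 348618 (C = 599*582 = 348618)
C - Q(-2096, -1473) = 348618 - (8 - 15*(-2096)) = 348618 - (8 + 31440) = 348618 - 1*31448 = 348618 - 31448 = 317170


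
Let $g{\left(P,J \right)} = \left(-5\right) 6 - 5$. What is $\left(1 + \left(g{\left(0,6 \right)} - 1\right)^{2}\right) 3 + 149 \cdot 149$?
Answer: $26092$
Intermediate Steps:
$g{\left(P,J \right)} = -35$ ($g{\left(P,J \right)} = -30 - 5 = -35$)
$\left(1 + \left(g{\left(0,6 \right)} - 1\right)^{2}\right) 3 + 149 \cdot 149 = \left(1 + \left(-35 - 1\right)^{2}\right) 3 + 149 \cdot 149 = \left(1 + \left(-36\right)^{2}\right) 3 + 22201 = \left(1 + 1296\right) 3 + 22201 = 1297 \cdot 3 + 22201 = 3891 + 22201 = 26092$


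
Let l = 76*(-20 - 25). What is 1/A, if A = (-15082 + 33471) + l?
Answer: 1/14969 ≈ 6.6805e-5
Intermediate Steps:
l = -3420 (l = 76*(-45) = -3420)
A = 14969 (A = (-15082 + 33471) - 3420 = 18389 - 3420 = 14969)
1/A = 1/14969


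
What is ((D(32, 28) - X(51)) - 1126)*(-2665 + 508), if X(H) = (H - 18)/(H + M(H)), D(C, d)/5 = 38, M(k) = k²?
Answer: 1784777295/884 ≈ 2.0190e+6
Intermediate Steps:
D(C, d) = 190 (D(C, d) = 5*38 = 190)
X(H) = (-18 + H)/(H + H²) (X(H) = (H - 18)/(H + H²) = (-18 + H)/(H + H²))
((D(32, 28) - X(51)) - 1126)*(-2665 + 508) = ((190 - (-18 + 51)/(51*(1 + 51))) - 1126)*(-2665 + 508) = ((190 - 33/(51*52)) - 1126)*(-2157) = ((190 - 1*11/884) - 1126)*(-2157) = ((190 - 11/884) - 1126)*(-2157) = (167949/884 - 1126)*(-2157) = -827435/884*(-2157) = 1784777295/884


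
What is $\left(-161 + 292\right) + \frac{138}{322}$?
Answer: $\frac{920}{7} \approx 131.43$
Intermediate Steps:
$\left(-161 + 292\right) + \frac{138}{322} = 131 + 138 \cdot \frac{1}{322} = 131 + \frac{3}{7} = \frac{920}{7}$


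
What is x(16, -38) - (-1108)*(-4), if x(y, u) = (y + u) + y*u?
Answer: -5062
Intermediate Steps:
x(y, u) = u + y + u*y (x(y, u) = (u + y) + u*y = u + y + u*y)
x(16, -38) - (-1108)*(-4) = (-38 + 16 - 38*16) - (-1108)*(-4) = (-38 + 16 - 608) - 1*4432 = -630 - 4432 = -5062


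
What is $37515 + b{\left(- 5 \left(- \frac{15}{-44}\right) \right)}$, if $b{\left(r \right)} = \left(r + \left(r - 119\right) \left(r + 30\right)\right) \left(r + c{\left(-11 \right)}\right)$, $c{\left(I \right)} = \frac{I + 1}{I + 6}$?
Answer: $\frac{3109676325}{85184} \approx 36505.0$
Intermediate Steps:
$c{\left(I \right)} = \frac{1 + I}{6 + I}$
$b{\left(r \right)} = \left(2 + r\right) \left(r + \left(-119 + r\right) \left(30 + r\right)\right)$ ($b{\left(r \right)} = \left(r + \left(r - 119\right) \left(r + 30\right)\right) \left(r + \frac{1 - 11}{6 - 11}\right) = \left(r + \left(-119 + r\right) \left(30 + r\right)\right) \left(r + \frac{1}{-5} \left(-10\right)\right) = \left(r + \left(-119 + r\right) \left(30 + r\right)\right) \left(r - -2\right) = \left(r + \left(-119 + r\right) \left(30 + r\right)\right) \left(r + 2\right) = \left(r + \left(-119 + r\right) \left(30 + r\right)\right) \left(2 + r\right) = \left(2 + r\right) \left(r + \left(-119 + r\right) \left(30 + r\right)\right)$)
$37515 + b{\left(- 5 \left(- \frac{15}{-44}\right) \right)} = 37515 - \left(7140 + \frac{241875}{968} + \frac{421875}{85184} + 3746 \left(-5\right) \left(- \frac{15}{-44}\right)\right) = 37515 - \left(7140 + \frac{241875}{968} + \frac{421875}{85184} + 3746 \left(-5\right) \left(\left(-15\right) \left(- \frac{1}{44}\right)\right)\right) = 37515 - \left(7140 + \frac{241875}{968} + \frac{421875}{85184} + 3746 \left(-5\right) \frac{15}{44}\right) = 37515 - \left(\frac{16605}{22} + \frac{241875}{968} + \frac{421875}{85184}\right) = 37515 - \frac{86001435}{85184} = \frac{3109676325}{85184}$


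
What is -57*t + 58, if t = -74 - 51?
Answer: 7183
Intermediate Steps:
t = -125
-57*t + 58 = -57*(-125) + 58 = 7125 + 58 = 7183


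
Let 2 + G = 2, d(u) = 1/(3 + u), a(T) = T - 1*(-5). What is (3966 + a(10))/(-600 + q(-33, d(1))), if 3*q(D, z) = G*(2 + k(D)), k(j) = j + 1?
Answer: -1327/200 ≈ -6.6350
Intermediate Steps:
a(T) = 5 + T (a(T) = T + 5 = 5 + T)
k(j) = 1 + j
G = 0 (G = -2 + 2 = 0)
q(D, z) = 0 (q(D, z) = (0*(2 + (1 + D)))/3 = (0*(3 + D))/3 = (⅓)*0 = 0)
(3966 + a(10))/(-600 + q(-33, d(1))) = (3966 + (5 + 10))/(-600 + 0) = (3966 + 15)/(-600) = 3981*(-1/600) = -1327/200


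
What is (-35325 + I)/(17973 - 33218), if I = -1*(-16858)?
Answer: 18467/15245 ≈ 1.2113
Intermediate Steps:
I = 16858
(-35325 + I)/(17973 - 33218) = (-35325 + 16858)/(17973 - 33218) = -18467/(-15245) = -18467*(-1/15245) = 18467/15245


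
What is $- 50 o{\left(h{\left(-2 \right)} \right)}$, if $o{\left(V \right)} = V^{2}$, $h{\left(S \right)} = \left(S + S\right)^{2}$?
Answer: $-12800$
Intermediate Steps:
$h{\left(S \right)} = 4 S^{2}$ ($h{\left(S \right)} = \left(2 S\right)^{2} = 4 S^{2}$)
$- 50 o{\left(h{\left(-2 \right)} \right)} = - 50 \left(4 \left(-2\right)^{2}\right)^{2} = - 50 \left(4 \cdot 4\right)^{2} = - 50 \cdot 16^{2} = \left(-50\right) 256 = -12800$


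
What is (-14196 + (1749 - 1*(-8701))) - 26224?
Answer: -29970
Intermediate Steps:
(-14196 + (1749 - 1*(-8701))) - 26224 = (-14196 + (1749 + 8701)) - 26224 = (-14196 + 10450) - 26224 = -3746 - 26224 = -29970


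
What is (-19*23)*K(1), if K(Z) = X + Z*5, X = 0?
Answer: -2185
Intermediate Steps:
K(Z) = 5*Z (K(Z) = 0 + Z*5 = 0 + 5*Z = 5*Z)
(-19*23)*K(1) = (-19*23)*(5*1) = -437*5 = -2185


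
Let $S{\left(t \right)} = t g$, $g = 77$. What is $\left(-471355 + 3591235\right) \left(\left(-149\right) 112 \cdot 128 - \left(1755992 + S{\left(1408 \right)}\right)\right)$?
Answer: $-12480992583360$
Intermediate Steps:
$S{\left(t \right)} = 77 t$ ($S{\left(t \right)} = t 77 = 77 t$)
$\left(-471355 + 3591235\right) \left(\left(-149\right) 112 \cdot 128 - \left(1755992 + S{\left(1408 \right)}\right)\right) = \left(-471355 + 3591235\right) \left(\left(-149\right) 112 \cdot 128 - \left(1755992 + 77 \cdot 1408\right)\right) = 3119880 \left(\left(-16688\right) 128 - 1864408\right) = 3119880 \left(-2136064 - 1864408\right) = 3119880 \left(-4000472\right) = -12480992583360$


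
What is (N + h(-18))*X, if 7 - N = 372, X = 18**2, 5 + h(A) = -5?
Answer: -121500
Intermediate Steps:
h(A) = -10 (h(A) = -5 - 5 = -10)
X = 324
N = -365 (N = 7 - 1*372 = 7 - 372 = -365)
(N + h(-18))*X = (-365 - 10)*324 = -375*324 = -121500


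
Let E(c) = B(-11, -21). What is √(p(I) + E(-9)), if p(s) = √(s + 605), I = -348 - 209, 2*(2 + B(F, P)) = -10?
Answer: √(-7 + 4*√3) ≈ 0.26795*I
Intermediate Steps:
B(F, P) = -7 (B(F, P) = -2 + (½)*(-10) = -2 - 5 = -7)
E(c) = -7
I = -557
p(s) = √(605 + s)
√(p(I) + E(-9)) = √(√(605 - 557) - 7) = √(√48 - 7) = √(4*√3 - 7) = √(-7 + 4*√3)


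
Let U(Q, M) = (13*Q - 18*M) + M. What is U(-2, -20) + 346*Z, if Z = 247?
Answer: 85776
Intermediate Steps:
U(Q, M) = -17*M + 13*Q (U(Q, M) = (-18*M + 13*Q) + M = -17*M + 13*Q)
U(-2, -20) + 346*Z = (-17*(-20) + 13*(-2)) + 346*247 = (340 - 26) + 85462 = 314 + 85462 = 85776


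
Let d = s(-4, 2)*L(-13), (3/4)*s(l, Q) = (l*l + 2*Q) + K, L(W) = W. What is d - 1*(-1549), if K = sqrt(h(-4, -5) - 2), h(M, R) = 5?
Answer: 3607/3 - 52*sqrt(3)/3 ≈ 1172.3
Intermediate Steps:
K = sqrt(3) (K = sqrt(5 - 2) = sqrt(3) ≈ 1.7320)
s(l, Q) = 4*sqrt(3)/3 + 4*l**2/3 + 8*Q/3 (s(l, Q) = 4*((l*l + 2*Q) + sqrt(3))/3 = 4*((l**2 + 2*Q) + sqrt(3))/3 = 4*(sqrt(3) + l**2 + 2*Q)/3 = 4*sqrt(3)/3 + 4*l**2/3 + 8*Q/3)
d = -1040/3 - 52*sqrt(3)/3 (d = (4*sqrt(3)/3 + (4/3)*(-4)**2 + (8/3)*2)*(-13) = (4*sqrt(3)/3 + (4/3)*16 + 16/3)*(-13) = (4*sqrt(3)/3 + 64/3 + 16/3)*(-13) = (80/3 + 4*sqrt(3)/3)*(-13) = -1040/3 - 52*sqrt(3)/3 ≈ -376.69)
d - 1*(-1549) = (-1040/3 - 52*sqrt(3)/3) - 1*(-1549) = (-1040/3 - 52*sqrt(3)/3) + 1549 = 3607/3 - 52*sqrt(3)/3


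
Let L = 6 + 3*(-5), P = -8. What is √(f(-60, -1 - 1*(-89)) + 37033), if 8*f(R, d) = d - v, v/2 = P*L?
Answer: 33*√34 ≈ 192.42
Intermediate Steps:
L = -9 (L = 6 - 15 = -9)
v = 144 (v = 2*(-8*(-9)) = 2*72 = 144)
f(R, d) = -18 + d/8 (f(R, d) = (d - 1*144)/8 = (d - 144)/8 = (-144 + d)/8 = -18 + d/8)
√(f(-60, -1 - 1*(-89)) + 37033) = √((-18 + (-1 - 1*(-89))/8) + 37033) = √((-18 + (-1 + 89)/8) + 37033) = √((-18 + (⅛)*88) + 37033) = √((-18 + 11) + 37033) = √(-7 + 37033) = √37026 = 33*√34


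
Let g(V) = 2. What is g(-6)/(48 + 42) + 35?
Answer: 1576/45 ≈ 35.022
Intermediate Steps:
g(-6)/(48 + 42) + 35 = 2/(48 + 42) + 35 = 2/90 + 35 = 2*(1/90) + 35 = 1/45 + 35 = 1576/45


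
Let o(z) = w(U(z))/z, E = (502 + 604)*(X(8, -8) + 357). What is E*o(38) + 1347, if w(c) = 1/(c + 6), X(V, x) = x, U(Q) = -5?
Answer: 218590/19 ≈ 11505.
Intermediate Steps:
w(c) = 1/(6 + c)
E = 385994 (E = (502 + 604)*(-8 + 357) = 1106*349 = 385994)
o(z) = 1/z (o(z) = 1/((6 - 5)*z) = 1/(1*z) = 1/z)
E*o(38) + 1347 = 385994/38 + 1347 = 385994*(1/38) + 1347 = 192997/19 + 1347 = 218590/19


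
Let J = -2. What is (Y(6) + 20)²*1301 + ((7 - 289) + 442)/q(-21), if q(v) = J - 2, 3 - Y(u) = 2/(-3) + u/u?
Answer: 6015464/9 ≈ 6.6839e+5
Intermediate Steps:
Y(u) = 8/3 (Y(u) = 3 - (2/(-3) + u/u) = 3 - (2*(-⅓) + 1) = 3 - (-⅔ + 1) = 3 - 1*⅓ = 3 - ⅓ = 8/3)
q(v) = -4 (q(v) = -2 - 2 = -4)
(Y(6) + 20)²*1301 + ((7 - 289) + 442)/q(-21) = (8/3 + 20)²*1301 + ((7 - 289) + 442)/(-4) = (68/3)²*1301 + (-282 + 442)*(-¼) = (4624/9)*1301 + 160*(-¼) = 6015824/9 - 40 = 6015464/9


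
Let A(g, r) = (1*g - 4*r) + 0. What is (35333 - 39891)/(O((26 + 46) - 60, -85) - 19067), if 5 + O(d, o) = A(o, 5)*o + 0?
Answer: 4558/10147 ≈ 0.44920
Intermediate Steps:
A(g, r) = g - 4*r (A(g, r) = (g - 4*r) + 0 = g - 4*r)
O(d, o) = -5 + o*(-20 + o) (O(d, o) = -5 + ((o - 4*5)*o + 0) = -5 + ((o - 20)*o + 0) = -5 + ((-20 + o)*o + 0) = -5 + (o*(-20 + o) + 0) = -5 + o*(-20 + o))
(35333 - 39891)/(O((26 + 46) - 60, -85) - 19067) = (35333 - 39891)/((-5 - 85*(-20 - 85)) - 19067) = -4558/((-5 - 85*(-105)) - 19067) = -4558/((-5 + 8925) - 19067) = -4558/(8920 - 19067) = -4558/(-10147) = -4558*(-1/10147) = 4558/10147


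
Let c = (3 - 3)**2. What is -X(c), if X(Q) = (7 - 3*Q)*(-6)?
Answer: 42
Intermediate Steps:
c = 0 (c = 0**2 = 0)
X(Q) = -42 + 18*Q
-X(c) = -(-42 + 18*0) = -(-42 + 0) = -1*(-42) = 42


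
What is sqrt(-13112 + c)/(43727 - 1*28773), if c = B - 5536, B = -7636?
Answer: I*sqrt(6571)/7477 ≈ 0.010841*I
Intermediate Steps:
c = -13172 (c = -7636 - 5536 = -13172)
sqrt(-13112 + c)/(43727 - 1*28773) = sqrt(-13112 - 13172)/(43727 - 1*28773) = sqrt(-26284)/(43727 - 28773) = (2*I*sqrt(6571))/14954 = (2*I*sqrt(6571))*(1/14954) = I*sqrt(6571)/7477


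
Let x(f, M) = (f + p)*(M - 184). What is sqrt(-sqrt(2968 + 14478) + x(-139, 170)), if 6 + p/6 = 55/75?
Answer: sqrt(59710 - 25*sqrt(17446))/5 ≈ 47.501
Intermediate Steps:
p = -158/5 (p = -36 + 6*(55/75) = -36 + 6*(55*(1/75)) = -36 + 6*(11/15) = -36 + 22/5 = -158/5 ≈ -31.600)
x(f, M) = (-184 + M)*(-158/5 + f) (x(f, M) = (f - 158/5)*(M - 184) = (-158/5 + f)*(-184 + M) = (-184 + M)*(-158/5 + f))
sqrt(-sqrt(2968 + 14478) + x(-139, 170)) = sqrt(-sqrt(2968 + 14478) + (29072/5 - 184*(-139) - 158/5*170 + 170*(-139))) = sqrt(-sqrt(17446) + (29072/5 + 25576 - 5372 - 23630)) = sqrt(-sqrt(17446) + 11942/5) = sqrt(11942/5 - sqrt(17446))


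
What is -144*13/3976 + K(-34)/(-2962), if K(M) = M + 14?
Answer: -341584/736057 ≈ -0.46407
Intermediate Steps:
K(M) = 14 + M
-144*13/3976 + K(-34)/(-2962) = -144*13/3976 + (14 - 34)/(-2962) = -1872*1/3976 - 20*(-1/2962) = -234/497 + 10/1481 = -341584/736057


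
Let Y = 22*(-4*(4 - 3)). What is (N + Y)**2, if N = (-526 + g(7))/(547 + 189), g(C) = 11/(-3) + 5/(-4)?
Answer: 1160696761/147456 ≈ 7871.5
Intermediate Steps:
g(C) = -59/12 (g(C) = 11*(-1/3) + 5*(-1/4) = -11/3 - 5/4 = -59/12)
N = -277/384 (N = (-526 - 59/12)/(547 + 189) = -6371/12/736 = -6371/12*1/736 = -277/384 ≈ -0.72135)
Y = -88 (Y = 22*(-4*1) = 22*(-4) = -88)
(N + Y)**2 = (-277/384 - 88)**2 = (-34069/384)**2 = 1160696761/147456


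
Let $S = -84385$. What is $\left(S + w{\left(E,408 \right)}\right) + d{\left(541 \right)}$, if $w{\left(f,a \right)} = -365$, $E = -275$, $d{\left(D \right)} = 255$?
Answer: $-84495$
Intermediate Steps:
$\left(S + w{\left(E,408 \right)}\right) + d{\left(541 \right)} = \left(-84385 - 365\right) + 255 = -84750 + 255 = -84495$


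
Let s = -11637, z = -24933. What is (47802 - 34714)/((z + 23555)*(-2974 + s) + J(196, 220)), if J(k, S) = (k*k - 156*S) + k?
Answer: 6544/10069125 ≈ 0.00064991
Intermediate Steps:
J(k, S) = k + k² - 156*S (J(k, S) = (k² - 156*S) + k = k + k² - 156*S)
(47802 - 34714)/((z + 23555)*(-2974 + s) + J(196, 220)) = (47802 - 34714)/((-24933 + 23555)*(-2974 - 11637) + (196 + 196² - 156*220)) = 13088/(-1378*(-14611) + (196 + 38416 - 34320)) = 13088/(20133958 + 4292) = 13088/20138250 = 13088*(1/20138250) = 6544/10069125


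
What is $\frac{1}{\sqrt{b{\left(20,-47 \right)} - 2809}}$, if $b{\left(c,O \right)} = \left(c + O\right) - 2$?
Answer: $- \frac{i \sqrt{2838}}{2838} \approx - 0.018771 i$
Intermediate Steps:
$b{\left(c,O \right)} = -2 + O + c$ ($b{\left(c,O \right)} = \left(O + c\right) - 2 = -2 + O + c$)
$\frac{1}{\sqrt{b{\left(20,-47 \right)} - 2809}} = \frac{1}{\sqrt{\left(-2 - 47 + 20\right) - 2809}} = \frac{1}{\sqrt{-29 - 2809}} = \frac{1}{\sqrt{-2838}} = \frac{1}{i \sqrt{2838}} = - \frac{i \sqrt{2838}}{2838}$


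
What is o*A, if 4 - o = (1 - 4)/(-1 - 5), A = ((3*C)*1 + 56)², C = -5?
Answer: 11767/2 ≈ 5883.5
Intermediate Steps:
A = 1681 (A = ((3*(-5))*1 + 56)² = (-15*1 + 56)² = (-15 + 56)² = 41² = 1681)
o = 7/2 (o = 4 - (1 - 4)/(-1 - 5) = 4 - (-3)/(-6) = 4 - (-3)*(-1)/6 = 4 - 1*½ = 4 - ½ = 7/2 ≈ 3.5000)
o*A = (7/2)*1681 = 11767/2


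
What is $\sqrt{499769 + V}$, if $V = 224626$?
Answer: $\sqrt{724395} \approx 851.11$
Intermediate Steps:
$\sqrt{499769 + V} = \sqrt{499769 + 224626} = \sqrt{724395}$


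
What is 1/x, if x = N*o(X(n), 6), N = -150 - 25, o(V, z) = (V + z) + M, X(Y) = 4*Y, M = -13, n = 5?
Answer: -1/2275 ≈ -0.00043956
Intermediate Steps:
o(V, z) = -13 + V + z (o(V, z) = (V + z) - 13 = -13 + V + z)
N = -175
x = -2275 (x = -175*(-13 + 4*5 + 6) = -175*(-13 + 20 + 6) = -175*13 = -2275)
1/x = 1/(-2275) = -1/2275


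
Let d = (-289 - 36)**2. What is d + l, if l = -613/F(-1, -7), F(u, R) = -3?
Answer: 317488/3 ≈ 1.0583e+5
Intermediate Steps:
l = 613/3 (l = -613/(-3) = -613*(-1/3) = 613/3 ≈ 204.33)
d = 105625 (d = (-325)**2 = 105625)
d + l = 105625 + 613/3 = 317488/3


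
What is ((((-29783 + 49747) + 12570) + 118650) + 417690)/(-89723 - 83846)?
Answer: -568874/173569 ≈ -3.2775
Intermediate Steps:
((((-29783 + 49747) + 12570) + 118650) + 417690)/(-89723 - 83846) = (((19964 + 12570) + 118650) + 417690)/(-173569) = ((32534 + 118650) + 417690)*(-1/173569) = (151184 + 417690)*(-1/173569) = 568874*(-1/173569) = -568874/173569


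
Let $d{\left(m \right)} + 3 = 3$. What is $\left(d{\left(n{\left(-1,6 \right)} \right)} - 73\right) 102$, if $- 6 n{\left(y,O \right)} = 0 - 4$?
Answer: $-7446$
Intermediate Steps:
$n{\left(y,O \right)} = \frac{2}{3}$ ($n{\left(y,O \right)} = - \frac{0 - 4}{6} = \left(- \frac{1}{6}\right) \left(-4\right) = \frac{2}{3}$)
$d{\left(m \right)} = 0$ ($d{\left(m \right)} = -3 + 3 = 0$)
$\left(d{\left(n{\left(-1,6 \right)} \right)} - 73\right) 102 = \left(0 - 73\right) 102 = \left(-73\right) 102 = -7446$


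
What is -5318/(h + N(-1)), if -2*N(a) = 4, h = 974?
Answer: -2659/486 ≈ -5.4712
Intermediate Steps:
N(a) = -2 (N(a) = -1/2*4 = -2)
-5318/(h + N(-1)) = -5318/(974 - 2) = -5318/972 = -5318*1/972 = -2659/486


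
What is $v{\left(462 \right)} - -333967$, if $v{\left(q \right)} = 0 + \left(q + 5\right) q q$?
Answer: $100012315$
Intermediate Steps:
$v{\left(q \right)} = q^{2} \left(5 + q\right)$ ($v{\left(q \right)} = 0 + \left(5 + q\right) q^{2} = 0 + q^{2} \left(5 + q\right) = q^{2} \left(5 + q\right)$)
$v{\left(462 \right)} - -333967 = 462^{2} \left(5 + 462\right) - -333967 = 213444 \cdot 467 + 333967 = 99678348 + 333967 = 100012315$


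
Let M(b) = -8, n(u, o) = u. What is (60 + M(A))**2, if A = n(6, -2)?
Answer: 2704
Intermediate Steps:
A = 6
(60 + M(A))**2 = (60 - 8)**2 = 52**2 = 2704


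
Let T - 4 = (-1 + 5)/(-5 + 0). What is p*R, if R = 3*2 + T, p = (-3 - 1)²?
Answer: 736/5 ≈ 147.20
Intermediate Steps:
T = 16/5 (T = 4 + (-1 + 5)/(-5 + 0) = 4 + 4/(-5) = 4 + 4*(-⅕) = 4 - ⅘ = 16/5 ≈ 3.2000)
p = 16 (p = (-4)² = 16)
R = 46/5 (R = 3*2 + 16/5 = 6 + 16/5 = 46/5 ≈ 9.2000)
p*R = 16*(46/5) = 736/5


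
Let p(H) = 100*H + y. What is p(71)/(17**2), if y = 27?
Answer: 7127/289 ≈ 24.661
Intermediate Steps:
p(H) = 27 + 100*H (p(H) = 100*H + 27 = 27 + 100*H)
p(71)/(17**2) = (27 + 100*71)/(17**2) = (27 + 7100)/289 = 7127*(1/289) = 7127/289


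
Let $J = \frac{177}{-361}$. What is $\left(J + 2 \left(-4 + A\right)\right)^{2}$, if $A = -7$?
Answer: $\frac{65918161}{130321} \approx 505.81$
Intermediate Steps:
$J = - \frac{177}{361}$ ($J = 177 \left(- \frac{1}{361}\right) = - \frac{177}{361} \approx -0.4903$)
$\left(J + 2 \left(-4 + A\right)\right)^{2} = \left(- \frac{177}{361} + 2 \left(-4 - 7\right)\right)^{2} = \left(- \frac{177}{361} + 2 \left(-11\right)\right)^{2} = \left(- \frac{177}{361} - 22\right)^{2} = \left(- \frac{8119}{361}\right)^{2} = \frac{65918161}{130321}$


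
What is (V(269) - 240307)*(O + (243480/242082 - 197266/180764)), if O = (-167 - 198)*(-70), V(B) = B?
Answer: -11182338905975881571/1823321277 ≈ -6.1329e+9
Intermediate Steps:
O = 25550 (O = -365*(-70) = 25550)
(V(269) - 240307)*(O + (243480/242082 - 197266/180764)) = (269 - 240307)*(25550 + (243480/242082 - 197266/180764)) = -240038*(25550 + (243480*(1/242082) - 197266*1/180764)) = -240038*(25550 + (40580/40347 - 98633/90382)) = -240038*(25550 - 311844091/3646642554) = -240038*93171405410609/3646642554 = -11182338905975881571/1823321277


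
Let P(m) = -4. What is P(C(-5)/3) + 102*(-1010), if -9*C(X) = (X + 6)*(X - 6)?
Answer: -103024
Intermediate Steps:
C(X) = -(-6 + X)*(6 + X)/9 (C(X) = -(X + 6)*(X - 6)/9 = -(6 + X)*(-6 + X)/9 = -(-6 + X)*(6 + X)/9)
P(C(-5)/3) + 102*(-1010) = -4 + 102*(-1010) = -4 - 103020 = -103024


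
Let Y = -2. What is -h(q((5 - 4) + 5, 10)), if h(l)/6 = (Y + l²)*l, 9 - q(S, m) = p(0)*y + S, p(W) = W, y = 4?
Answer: -126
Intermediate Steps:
q(S, m) = 9 - S (q(S, m) = 9 - (0*4 + S) = 9 - (0 + S) = 9 - S)
h(l) = 6*l*(-2 + l²) (h(l) = 6*((-2 + l²)*l) = 6*(l*(-2 + l²)) = 6*l*(-2 + l²))
-h(q((5 - 4) + 5, 10)) = -6*(9 - ((5 - 4) + 5))*(-2 + (9 - ((5 - 4) + 5))²) = -6*(9 - (1 + 5))*(-2 + (9 - (1 + 5))²) = -6*(9 - 1*6)*(-2 + (9 - 1*6)²) = -6*(9 - 6)*(-2 + (9 - 6)²) = -6*3*(-2 + 3²) = -6*3*(-2 + 9) = -6*3*7 = -1*126 = -126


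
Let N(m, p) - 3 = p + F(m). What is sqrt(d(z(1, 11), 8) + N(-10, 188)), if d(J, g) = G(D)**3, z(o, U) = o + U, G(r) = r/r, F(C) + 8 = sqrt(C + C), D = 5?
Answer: sqrt(184 + 2*I*sqrt(5)) ≈ 13.566 + 0.1648*I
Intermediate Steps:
F(C) = -8 + sqrt(2)*sqrt(C) (F(C) = -8 + sqrt(C + C) = -8 + sqrt(2*C) = -8 + sqrt(2)*sqrt(C))
N(m, p) = -5 + p + sqrt(2)*sqrt(m) (N(m, p) = 3 + (p + (-8 + sqrt(2)*sqrt(m))) = 3 + (-8 + p + sqrt(2)*sqrt(m)) = -5 + p + sqrt(2)*sqrt(m))
G(r) = 1
z(o, U) = U + o
d(J, g) = 1 (d(J, g) = 1**3 = 1)
sqrt(d(z(1, 11), 8) + N(-10, 188)) = sqrt(1 + (-5 + 188 + sqrt(2)*sqrt(-10))) = sqrt(1 + (-5 + 188 + sqrt(2)*(I*sqrt(10)))) = sqrt(1 + (-5 + 188 + 2*I*sqrt(5))) = sqrt(1 + (183 + 2*I*sqrt(5))) = sqrt(184 + 2*I*sqrt(5))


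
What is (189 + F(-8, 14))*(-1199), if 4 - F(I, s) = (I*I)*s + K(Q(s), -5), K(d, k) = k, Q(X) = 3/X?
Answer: 836902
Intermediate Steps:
F(I, s) = 9 - s*I² (F(I, s) = 4 - ((I*I)*s - 5) = 4 - (I²*s - 5) = 4 - (s*I² - 5) = 4 - (-5 + s*I²) = 4 + (5 - s*I²) = 9 - s*I²)
(189 + F(-8, 14))*(-1199) = (189 + (9 - 1*14*(-8)²))*(-1199) = (189 + (9 - 1*14*64))*(-1199) = (189 + (9 - 896))*(-1199) = (189 - 887)*(-1199) = -698*(-1199) = 836902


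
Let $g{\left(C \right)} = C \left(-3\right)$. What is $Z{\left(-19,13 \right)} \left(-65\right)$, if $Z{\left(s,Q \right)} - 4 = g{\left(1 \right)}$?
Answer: $-65$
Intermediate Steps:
$g{\left(C \right)} = - 3 C$
$Z{\left(s,Q \right)} = 1$ ($Z{\left(s,Q \right)} = 4 - 3 = 1$)
$Z{\left(-19,13 \right)} \left(-65\right) = 1 \left(-65\right) = -65$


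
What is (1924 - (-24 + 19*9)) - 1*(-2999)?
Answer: 4776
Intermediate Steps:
(1924 - (-24 + 19*9)) - 1*(-2999) = (1924 - (-24 + 171)) + 2999 = (1924 - 1*147) + 2999 = (1924 - 147) + 2999 = 1777 + 2999 = 4776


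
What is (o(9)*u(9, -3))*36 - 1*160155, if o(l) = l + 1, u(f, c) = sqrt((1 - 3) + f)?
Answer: -160155 + 360*sqrt(7) ≈ -1.5920e+5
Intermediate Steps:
u(f, c) = sqrt(-2 + f)
o(l) = 1 + l
(o(9)*u(9, -3))*36 - 1*160155 = ((1 + 9)*sqrt(-2 + 9))*36 - 1*160155 = (10*sqrt(7))*36 - 160155 = 360*sqrt(7) - 160155 = -160155 + 360*sqrt(7)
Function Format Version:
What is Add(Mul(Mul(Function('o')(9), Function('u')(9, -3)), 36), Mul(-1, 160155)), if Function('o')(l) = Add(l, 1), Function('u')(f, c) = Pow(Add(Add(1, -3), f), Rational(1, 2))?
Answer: Add(-160155, Mul(360, Pow(7, Rational(1, 2)))) ≈ -1.5920e+5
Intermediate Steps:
Function('u')(f, c) = Pow(Add(-2, f), Rational(1, 2))
Function('o')(l) = Add(1, l)
Add(Mul(Mul(Function('o')(9), Function('u')(9, -3)), 36), Mul(-1, 160155)) = Add(Mul(Mul(Add(1, 9), Pow(Add(-2, 9), Rational(1, 2))), 36), Mul(-1, 160155)) = Add(Mul(Mul(10, Pow(7, Rational(1, 2))), 36), -160155) = Add(Mul(360, Pow(7, Rational(1, 2))), -160155) = Add(-160155, Mul(360, Pow(7, Rational(1, 2))))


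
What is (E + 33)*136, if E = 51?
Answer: 11424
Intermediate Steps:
(E + 33)*136 = (51 + 33)*136 = 84*136 = 11424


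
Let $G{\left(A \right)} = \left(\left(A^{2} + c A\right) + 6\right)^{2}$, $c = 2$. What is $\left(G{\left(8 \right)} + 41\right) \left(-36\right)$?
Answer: $-267732$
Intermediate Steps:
$G{\left(A \right)} = \left(6 + A^{2} + 2 A\right)^{2}$ ($G{\left(A \right)} = \left(\left(A^{2} + 2 A\right) + 6\right)^{2} = \left(6 + A^{2} + 2 A\right)^{2}$)
$\left(G{\left(8 \right)} + 41\right) \left(-36\right) = \left(\left(6 + 8^{2} + 2 \cdot 8\right)^{2} + 41\right) \left(-36\right) = \left(\left(6 + 64 + 16\right)^{2} + 41\right) \left(-36\right) = \left(86^{2} + 41\right) \left(-36\right) = \left(7396 + 41\right) \left(-36\right) = 7437 \left(-36\right) = -267732$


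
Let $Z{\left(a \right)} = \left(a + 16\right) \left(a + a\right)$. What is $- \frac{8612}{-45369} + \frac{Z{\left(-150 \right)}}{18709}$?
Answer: $\frac{1984955708}{848808621} \approx 2.3385$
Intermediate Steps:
$Z{\left(a \right)} = 2 a \left(16 + a\right)$ ($Z{\left(a \right)} = \left(16 + a\right) 2 a = 2 a \left(16 + a\right)$)
$- \frac{8612}{-45369} + \frac{Z{\left(-150 \right)}}{18709} = - \frac{8612}{-45369} + \frac{2 \left(-150\right) \left(16 - 150\right)}{18709} = \left(-8612\right) \left(- \frac{1}{45369}\right) + 2 \left(-150\right) \left(-134\right) \frac{1}{18709} = \frac{8612}{45369} + 40200 \cdot \frac{1}{18709} = \frac{8612}{45369} + \frac{40200}{18709} = \frac{1984955708}{848808621}$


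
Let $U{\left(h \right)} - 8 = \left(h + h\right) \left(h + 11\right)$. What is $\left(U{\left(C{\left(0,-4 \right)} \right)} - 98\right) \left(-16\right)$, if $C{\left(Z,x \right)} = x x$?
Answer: $-12384$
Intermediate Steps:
$C{\left(Z,x \right)} = x^{2}$
$U{\left(h \right)} = 8 + 2 h \left(11 + h\right)$ ($U{\left(h \right)} = 8 + \left(h + h\right) \left(h + 11\right) = 8 + 2 h \left(11 + h\right)$)
$\left(U{\left(C{\left(0,-4 \right)} \right)} - 98\right) \left(-16\right) = \left(\left(8 + 2 \left(\left(-4\right)^{2}\right)^{2} + 22 \left(-4\right)^{2}\right) - 98\right) \left(-16\right) = \left(\left(8 + 2 \cdot 16^{2} + 22 \cdot 16\right) - 98\right) \left(-16\right) = \left(\left(8 + 2 \cdot 256 + 352\right) - 98\right) \left(-16\right) = \left(\left(8 + 512 + 352\right) - 98\right) \left(-16\right) = \left(872 - 98\right) \left(-16\right) = 774 \left(-16\right) = -12384$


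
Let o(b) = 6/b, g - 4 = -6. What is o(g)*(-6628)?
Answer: 19884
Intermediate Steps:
g = -2 (g = 4 - 6 = -2)
o(g)*(-6628) = (6/(-2))*(-6628) = (6*(-1/2))*(-6628) = -3*(-6628) = 19884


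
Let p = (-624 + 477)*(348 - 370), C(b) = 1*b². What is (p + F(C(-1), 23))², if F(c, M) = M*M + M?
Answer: 14333796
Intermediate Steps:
C(b) = b²
F(c, M) = M + M² (F(c, M) = M² + M = M + M²)
p = 3234 (p = -147*(-22) = 3234)
(p + F(C(-1), 23))² = (3234 + 23*(1 + 23))² = (3234 + 23*24)² = (3234 + 552)² = 3786² = 14333796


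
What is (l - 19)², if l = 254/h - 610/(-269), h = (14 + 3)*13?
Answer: 858207696025/3534183601 ≈ 242.83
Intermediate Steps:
h = 221 (h = 17*13 = 221)
l = 203136/59449 (l = 254/221 - 610/(-269) = 254*(1/221) - 610*(-1/269) = 254/221 + 610/269 = 203136/59449 ≈ 3.4170)
(l - 19)² = (203136/59449 - 19)² = (-926395/59449)² = 858207696025/3534183601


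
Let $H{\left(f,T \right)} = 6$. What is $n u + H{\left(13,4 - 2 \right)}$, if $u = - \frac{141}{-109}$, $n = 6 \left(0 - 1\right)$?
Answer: $- \frac{192}{109} \approx -1.7615$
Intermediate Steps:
$n = -6$ ($n = 6 \left(-1\right) = -6$)
$u = \frac{141}{109}$ ($u = \left(-141\right) \left(- \frac{1}{109}\right) = \frac{141}{109} \approx 1.2936$)
$n u + H{\left(13,4 - 2 \right)} = \left(-6\right) \frac{141}{109} + 6 = - \frac{846}{109} + 6 = - \frac{192}{109}$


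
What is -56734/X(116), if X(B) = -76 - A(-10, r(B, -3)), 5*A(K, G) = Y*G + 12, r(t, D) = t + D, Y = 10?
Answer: 141835/761 ≈ 186.38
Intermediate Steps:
r(t, D) = D + t
A(K, G) = 12/5 + 2*G (A(K, G) = (10*G + 12)/5 = (12 + 10*G)/5 = 12/5 + 2*G)
X(B) = -362/5 - 2*B (X(B) = -76 - (12/5 + 2*(-3 + B)) = -76 - (12/5 + (-6 + 2*B)) = -76 - (-18/5 + 2*B) = -76 + (18/5 - 2*B) = -362/5 - 2*B)
-56734/X(116) = -56734/(-362/5 - 2*116) = -56734/(-362/5 - 232) = -56734/(-1522/5) = -56734*(-5/1522) = 141835/761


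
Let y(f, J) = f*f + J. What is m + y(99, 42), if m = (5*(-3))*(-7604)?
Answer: 123903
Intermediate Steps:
y(f, J) = J + f² (y(f, J) = f² + J = J + f²)
m = 114060 (m = -15*(-7604) = 114060)
m + y(99, 42) = 114060 + (42 + 99²) = 114060 + (42 + 9801) = 114060 + 9843 = 123903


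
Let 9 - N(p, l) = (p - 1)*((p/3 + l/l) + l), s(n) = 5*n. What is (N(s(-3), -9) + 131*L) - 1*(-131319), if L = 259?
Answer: 165049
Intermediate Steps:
N(p, l) = 9 - (-1 + p)*(1 + l + p/3) (N(p, l) = 9 - (p - 1)*((p/3 + l/l) + l) = 9 - (-1 + p)*((p*(1/3) + 1) + l) = 9 - (-1 + p)*((p/3 + 1) + l) = 9 - (-1 + p)*((1 + p/3) + l) = 9 - (-1 + p)*(1 + l + p/3))
(N(s(-3), -9) + 131*L) - 1*(-131319) = ((10 - 9 - 10*(-3)/3 - (5*(-3))**2/3 - 1*(-9)*5*(-3)) + 131*259) - 1*(-131319) = ((10 - 9 - 2/3*(-15) - 1/3*(-15)**2 - 1*(-9)*(-15)) + 33929) + 131319 = ((10 - 9 + 10 - 1/3*225 - 135) + 33929) + 131319 = ((10 - 9 + 10 - 75 - 135) + 33929) + 131319 = (-199 + 33929) + 131319 = 33730 + 131319 = 165049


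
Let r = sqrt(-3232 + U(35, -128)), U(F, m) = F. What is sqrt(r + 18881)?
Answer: sqrt(18881 + I*sqrt(3197)) ≈ 137.41 + 0.206*I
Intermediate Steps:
r = I*sqrt(3197) (r = sqrt(-3232 + 35) = sqrt(-3197) = I*sqrt(3197) ≈ 56.542*I)
sqrt(r + 18881) = sqrt(I*sqrt(3197) + 18881) = sqrt(18881 + I*sqrt(3197))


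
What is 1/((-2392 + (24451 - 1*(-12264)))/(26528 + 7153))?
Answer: 11227/11441 ≈ 0.98130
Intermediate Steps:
1/((-2392 + (24451 - 1*(-12264)))/(26528 + 7153)) = 1/((-2392 + (24451 + 12264))/33681) = 1/((-2392 + 36715)*(1/33681)) = 1/(34323*(1/33681)) = 1/(11441/11227) = 11227/11441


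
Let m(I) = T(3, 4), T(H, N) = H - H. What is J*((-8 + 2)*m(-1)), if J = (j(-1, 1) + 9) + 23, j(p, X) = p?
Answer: 0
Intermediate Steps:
T(H, N) = 0
m(I) = 0
J = 31 (J = (-1 + 9) + 23 = 8 + 23 = 31)
J*((-8 + 2)*m(-1)) = 31*((-8 + 2)*0) = 31*(-6*0) = 31*0 = 0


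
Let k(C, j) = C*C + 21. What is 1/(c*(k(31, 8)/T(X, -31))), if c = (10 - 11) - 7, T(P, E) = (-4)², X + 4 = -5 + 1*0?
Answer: -1/491 ≈ -0.0020367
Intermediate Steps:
X = -9 (X = -4 + (-5 + 1*0) = -4 + (-5 + 0) = -4 - 5 = -9)
k(C, j) = 21 + C² (k(C, j) = C² + 21 = 21 + C²)
T(P, E) = 16
c = -8 (c = -1 - 7 = -8)
1/(c*(k(31, 8)/T(X, -31))) = 1/(-8*(21 + 31²)/16) = 1/(-8*(21 + 961)/16) = 1/(-7856/16) = 1/(-8*491/8) = 1/(-491) = -1/491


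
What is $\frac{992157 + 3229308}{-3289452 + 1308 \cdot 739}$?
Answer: $- \frac{281431}{154856} \approx -1.8174$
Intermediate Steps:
$\frac{992157 + 3229308}{-3289452 + 1308 \cdot 739} = \frac{4221465}{-3289452 + 966612} = \frac{4221465}{-2322840} = 4221465 \left(- \frac{1}{2322840}\right) = - \frac{281431}{154856}$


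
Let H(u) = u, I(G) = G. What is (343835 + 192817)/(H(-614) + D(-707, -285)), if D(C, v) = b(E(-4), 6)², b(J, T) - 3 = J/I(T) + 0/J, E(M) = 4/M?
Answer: -19319472/21815 ≈ -885.60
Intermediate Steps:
b(J, T) = 3 + J/T (b(J, T) = 3 + (J/T + 0/J) = 3 + (J/T + 0) = 3 + J/T)
D(C, v) = 289/36 (D(C, v) = (3 + (4/(-4))/6)² = (3 + (4*(-¼))*(⅙))² = (3 - 1*⅙)² = (3 - ⅙)² = (17/6)² = 289/36)
(343835 + 192817)/(H(-614) + D(-707, -285)) = (343835 + 192817)/(-614 + 289/36) = 536652/(-21815/36) = 536652*(-36/21815) = -19319472/21815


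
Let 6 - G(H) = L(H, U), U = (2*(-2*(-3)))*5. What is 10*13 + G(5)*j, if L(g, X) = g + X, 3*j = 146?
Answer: -8224/3 ≈ -2741.3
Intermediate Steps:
j = 146/3 (j = (⅓)*146 = 146/3 ≈ 48.667)
U = 60 (U = (2*6)*5 = 12*5 = 60)
L(g, X) = X + g
G(H) = -54 - H (G(H) = 6 - (60 + H) = 6 + (-60 - H) = -54 - H)
10*13 + G(5)*j = 10*13 + (-54 - 1*5)*(146/3) = 130 + (-54 - 5)*(146/3) = 130 - 59*146/3 = 130 - 8614/3 = -8224/3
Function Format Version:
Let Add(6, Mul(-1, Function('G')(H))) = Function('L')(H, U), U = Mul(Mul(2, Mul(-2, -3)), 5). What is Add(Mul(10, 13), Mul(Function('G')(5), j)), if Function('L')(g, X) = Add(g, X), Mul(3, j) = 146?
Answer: Rational(-8224, 3) ≈ -2741.3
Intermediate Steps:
j = Rational(146, 3) (j = Mul(Rational(1, 3), 146) = Rational(146, 3) ≈ 48.667)
U = 60 (U = Mul(Mul(2, 6), 5) = Mul(12, 5) = 60)
Function('L')(g, X) = Add(X, g)
Function('G')(H) = Add(-54, Mul(-1, H)) (Function('G')(H) = Add(6, Mul(-1, Add(60, H))) = Add(6, Add(-60, Mul(-1, H))) = Add(-54, Mul(-1, H)))
Add(Mul(10, 13), Mul(Function('G')(5), j)) = Add(Mul(10, 13), Mul(Add(-54, Mul(-1, 5)), Rational(146, 3))) = Add(130, Mul(Add(-54, -5), Rational(146, 3))) = Add(130, Mul(-59, Rational(146, 3))) = Add(130, Rational(-8614, 3)) = Rational(-8224, 3)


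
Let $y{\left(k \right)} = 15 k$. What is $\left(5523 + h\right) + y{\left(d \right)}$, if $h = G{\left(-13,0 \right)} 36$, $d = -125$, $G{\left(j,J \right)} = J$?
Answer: $3648$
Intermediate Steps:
$h = 0$ ($h = 0 \cdot 36 = 0$)
$\left(5523 + h\right) + y{\left(d \right)} = \left(5523 + 0\right) + 15 \left(-125\right) = 5523 - 1875 = 3648$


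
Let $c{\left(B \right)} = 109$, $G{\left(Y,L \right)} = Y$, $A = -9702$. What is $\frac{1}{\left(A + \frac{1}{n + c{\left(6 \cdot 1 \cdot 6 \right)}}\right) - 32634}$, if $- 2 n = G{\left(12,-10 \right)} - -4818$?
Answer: $- \frac{2306}{97626817} \approx -2.3621 \cdot 10^{-5}$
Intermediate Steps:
$n = -2415$ ($n = - \frac{12 - -4818}{2} = - \frac{12 + 4818}{2} = \left(- \frac{1}{2}\right) 4830 = -2415$)
$\frac{1}{\left(A + \frac{1}{n + c{\left(6 \cdot 1 \cdot 6 \right)}}\right) - 32634} = \frac{1}{\left(-9702 + \frac{1}{-2415 + 109}\right) - 32634} = \frac{1}{\left(-9702 + \frac{1}{-2306}\right) - 32634} = \frac{1}{\left(-9702 - \frac{1}{2306}\right) - 32634} = \frac{1}{- \frac{22372813}{2306} - 32634} = \frac{1}{- \frac{97626817}{2306}} = - \frac{2306}{97626817}$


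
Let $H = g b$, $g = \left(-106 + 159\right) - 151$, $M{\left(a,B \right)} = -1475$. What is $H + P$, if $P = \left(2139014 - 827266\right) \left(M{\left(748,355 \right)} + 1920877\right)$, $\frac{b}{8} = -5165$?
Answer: $2517775784056$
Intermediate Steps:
$b = -41320$ ($b = 8 \left(-5165\right) = -41320$)
$g = -98$ ($g = 53 - 151 = -98$)
$P = 2517771734696$ ($P = \left(2139014 - 827266\right) \left(-1475 + 1920877\right) = 1311748 \cdot 1919402 = 2517771734696$)
$H = 4049360$ ($H = \left(-98\right) \left(-41320\right) = 4049360$)
$H + P = 4049360 + 2517771734696 = 2517775784056$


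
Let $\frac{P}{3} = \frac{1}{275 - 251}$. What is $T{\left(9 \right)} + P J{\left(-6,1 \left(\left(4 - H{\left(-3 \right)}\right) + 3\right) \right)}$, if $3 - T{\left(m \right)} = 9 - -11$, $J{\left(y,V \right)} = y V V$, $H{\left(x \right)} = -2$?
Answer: $- \frac{311}{4} \approx -77.75$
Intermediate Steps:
$J{\left(y,V \right)} = y V^{2}$ ($J{\left(y,V \right)} = V y V = y V^{2}$)
$P = \frac{1}{8}$ ($P = \frac{3}{275 - 251} = \frac{3}{24} = 3 \cdot \frac{1}{24} = \frac{1}{8} \approx 0.125$)
$T{\left(m \right)} = -17$ ($T{\left(m \right)} = 3 - \left(9 - -11\right) = 3 - \left(9 + 11\right) = 3 - 20 = -17$)
$T{\left(9 \right)} + P J{\left(-6,1 \left(\left(4 - H{\left(-3 \right)}\right) + 3\right) \right)} = -17 + \frac{\left(-6\right) \left(1 \left(\left(4 - -2\right) + 3\right)\right)^{2}}{8} = -17 + \frac{\left(-6\right) \left(1 \left(\left(4 + 2\right) + 3\right)\right)^{2}}{8} = -17 + \frac{\left(-6\right) \left(1 \left(6 + 3\right)\right)^{2}}{8} = -17 + \frac{\left(-6\right) \left(1 \cdot 9\right)^{2}}{8} = -17 + \frac{\left(-6\right) 9^{2}}{8} = -17 + \frac{\left(-6\right) 81}{8} = -17 + \frac{1}{8} \left(-486\right) = -17 - \frac{243}{4} = - \frac{311}{4}$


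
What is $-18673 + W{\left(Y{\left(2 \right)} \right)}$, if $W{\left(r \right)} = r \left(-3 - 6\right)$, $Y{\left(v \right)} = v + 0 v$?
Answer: $-18691$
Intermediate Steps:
$Y{\left(v \right)} = v$ ($Y{\left(v \right)} = v + 0 = v$)
$W{\left(r \right)} = - 9 r$ ($W{\left(r \right)} = r \left(-9\right) = - 9 r$)
$-18673 + W{\left(Y{\left(2 \right)} \right)} = -18673 - 18 = -18691$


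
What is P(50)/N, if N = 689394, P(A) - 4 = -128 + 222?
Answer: 49/344697 ≈ 0.00014215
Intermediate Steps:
P(A) = 98 (P(A) = 4 + (-128 + 222) = 4 + 94 = 98)
P(50)/N = 98/689394 = 98*(1/689394) = 49/344697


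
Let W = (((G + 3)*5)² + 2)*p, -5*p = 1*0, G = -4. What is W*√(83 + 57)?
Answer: 0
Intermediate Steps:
p = 0 (p = -0/5 = -⅕*0 = 0)
W = 0 (W = (((-4 + 3)*5)² + 2)*0 = ((-1*5)² + 2)*0 = ((-5)² + 2)*0 = (25 + 2)*0 = 27*0 = 0)
W*√(83 + 57) = 0*√(83 + 57) = 0*√140 = 0*(2*√35) = 0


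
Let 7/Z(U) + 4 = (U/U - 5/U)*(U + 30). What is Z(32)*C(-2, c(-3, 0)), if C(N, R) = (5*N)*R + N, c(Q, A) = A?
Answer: -224/773 ≈ -0.28978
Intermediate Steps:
C(N, R) = N + 5*N*R (C(N, R) = 5*N*R + N = N + 5*N*R)
Z(U) = 7/(-4 + (1 - 5/U)*(30 + U)) (Z(U) = 7/(-4 + (U/U - 5/U)*(U + 30)) = 7/(-4 + (1 - 5/U)*(30 + U)))
Z(32)*C(-2, c(-3, 0)) = (7*32/(-150 + 32**2 + 21*32))*(-2*(1 + 5*0)) = (7*32/(-150 + 1024 + 672))*(-2*(1 + 0)) = (7*32/1546)*(-2*1) = (7*32*(1/1546))*(-2) = (112/773)*(-2) = -224/773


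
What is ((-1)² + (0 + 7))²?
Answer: 64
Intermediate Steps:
((-1)² + (0 + 7))² = (1 + 7)² = 8² = 64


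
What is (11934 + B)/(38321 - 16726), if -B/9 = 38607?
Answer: -335529/21595 ≈ -15.537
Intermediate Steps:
B = -347463 (B = -9*38607 = -347463)
(11934 + B)/(38321 - 16726) = (11934 - 347463)/(38321 - 16726) = -335529/21595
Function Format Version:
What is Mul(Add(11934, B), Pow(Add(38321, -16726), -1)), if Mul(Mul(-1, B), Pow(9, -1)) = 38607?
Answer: Rational(-335529, 21595) ≈ -15.537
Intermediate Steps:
B = -347463 (B = Mul(-9, 38607) = -347463)
Mul(Add(11934, B), Pow(Add(38321, -16726), -1)) = Mul(Add(11934, -347463), Pow(Add(38321, -16726), -1)) = Mul(-335529, Pow(21595, -1)) = Mul(-335529, Rational(1, 21595)) = Rational(-335529, 21595)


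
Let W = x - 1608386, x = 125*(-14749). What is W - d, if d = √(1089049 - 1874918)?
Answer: -3452011 - I*√785869 ≈ -3.452e+6 - 886.49*I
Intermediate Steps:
x = -1843625
d = I*√785869 (d = √(-785869) = I*√785869 ≈ 886.49*I)
W = -3452011 (W = -1843625 - 1608386 = -3452011)
W - d = -3452011 - I*√785869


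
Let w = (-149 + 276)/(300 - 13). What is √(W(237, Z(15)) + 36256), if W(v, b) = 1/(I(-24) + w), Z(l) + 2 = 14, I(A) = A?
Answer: 3*√184144495841/6761 ≈ 190.41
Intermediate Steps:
Z(l) = 12 (Z(l) = -2 + 14 = 12)
w = 127/287 ≈ 0.44251
W(v, b) = -287/6761 (W(v, b) = 1/(-24 + 127/287) = 1/(-6761/287) = -287/6761)
√(W(237, Z(15)) + 36256) = √(-287/6761 + 36256) = √(245126529/6761) = 3*√184144495841/6761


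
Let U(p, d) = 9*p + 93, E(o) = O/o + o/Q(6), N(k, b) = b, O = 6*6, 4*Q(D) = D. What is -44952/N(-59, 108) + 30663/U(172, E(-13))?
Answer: -1957073/4923 ≈ -397.54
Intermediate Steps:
Q(D) = D/4
O = 36
E(o) = 36/o + 2*o/3 (E(o) = 36/o + o/(((¼)*6)) = 36/o + o/(3/2) = 36/o + o*(⅔) = 36/o + 2*o/3)
U(p, d) = 93 + 9*p
-44952/N(-59, 108) + 30663/U(172, E(-13)) = -44952/108 + 30663/(93 + 9*172) = -44952*1/108 + 30663/(93 + 1548) = -3746/9 + 30663/1641 = -3746/9 + 30663*(1/1641) = -3746/9 + 10221/547 = -1957073/4923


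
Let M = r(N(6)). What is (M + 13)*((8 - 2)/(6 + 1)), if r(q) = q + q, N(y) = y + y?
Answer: 222/7 ≈ 31.714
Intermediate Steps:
N(y) = 2*y
r(q) = 2*q
M = 24 (M = 2*(2*6) = 2*12 = 24)
(M + 13)*((8 - 2)/(6 + 1)) = (24 + 13)*((8 - 2)/(6 + 1)) = 37*(6/7) = 222/7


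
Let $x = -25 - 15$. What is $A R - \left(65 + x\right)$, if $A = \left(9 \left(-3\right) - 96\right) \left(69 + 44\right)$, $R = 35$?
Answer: $-486490$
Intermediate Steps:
$x = -40$ ($x = -25 - 15 = -40$)
$A = -13899$ ($A = \left(-27 - 96\right) 113 = \left(-123\right) 113 = -13899$)
$A R - \left(65 + x\right) = \left(-13899\right) 35 - 25 = -486465 + \left(-65 + 40\right) = -486465 - 25 = -486490$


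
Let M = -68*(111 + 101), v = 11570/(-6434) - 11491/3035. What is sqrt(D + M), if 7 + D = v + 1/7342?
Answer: I*sqrt(74143313966834877621133510)/71684314490 ≈ 120.12*I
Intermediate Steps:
v = -54524022/9763595 (v = 11570*(-1/6434) - 11491*1/3035 = -5785/3217 - 11491/3035 = -54524022/9763595 ≈ -5.5844)
D = -902095807359/71684314490 (D = -7 + (-54524022/9763595 + 1/7342) = -7 - 400305605929/71684314490 = -902095807359/71684314490 ≈ -12.584)
M = -14416 (M = -68*212 = -14416)
sqrt(D + M) = sqrt(-902095807359/71684314490 - 14416) = sqrt(-1034303173495199/71684314490) = I*sqrt(74143313966834877621133510)/71684314490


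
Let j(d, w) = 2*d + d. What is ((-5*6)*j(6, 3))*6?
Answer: -3240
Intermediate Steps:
j(d, w) = 3*d
((-5*6)*j(6, 3))*6 = ((-5*6)*(3*6))*6 = -30*18*6 = -540*6 = -3240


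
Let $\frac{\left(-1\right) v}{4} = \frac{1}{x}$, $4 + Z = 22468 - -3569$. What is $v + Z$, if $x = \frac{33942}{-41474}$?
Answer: $\frac{441888991}{16971} \approx 26038.0$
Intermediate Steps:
$x = - \frac{16971}{20737}$ ($x = 33942 \left(- \frac{1}{41474}\right) = - \frac{16971}{20737} \approx -0.81839$)
$Z = 26033$ ($Z = -4 + \left(22468 - -3569\right) = -4 + \left(22468 + 3569\right) = -4 + 26037 = 26033$)
$v = \frac{82948}{16971}$ ($v = - \frac{4}{- \frac{16971}{20737}} = \left(-4\right) \left(- \frac{20737}{16971}\right) = \frac{82948}{16971} \approx 4.8876$)
$v + Z = \frac{82948}{16971} + 26033 = \frac{441888991}{16971}$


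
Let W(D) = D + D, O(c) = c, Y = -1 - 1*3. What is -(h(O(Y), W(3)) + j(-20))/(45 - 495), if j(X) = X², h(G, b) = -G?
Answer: 202/225 ≈ 0.89778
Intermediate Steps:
Y = -4 (Y = -1 - 3 = -4)
W(D) = 2*D
-(h(O(Y), W(3)) + j(-20))/(45 - 495) = -(-1*(-4) + (-20)²)/(45 - 495) = -(4 + 400)/(-450) = -404*(-1)/450 = -1*(-202/225) = 202/225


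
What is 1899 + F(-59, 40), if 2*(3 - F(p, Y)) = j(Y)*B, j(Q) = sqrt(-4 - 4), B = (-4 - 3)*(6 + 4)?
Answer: 1902 + 70*I*sqrt(2) ≈ 1902.0 + 98.995*I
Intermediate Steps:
B = -70 (B = -7*10 = -70)
j(Q) = 2*I*sqrt(2) (j(Q) = sqrt(-8) = 2*I*sqrt(2))
F(p, Y) = 3 + 70*I*sqrt(2) (F(p, Y) = 3 - 2*I*sqrt(2)*(-70)/2 = 3 - (-70)*I*sqrt(2) = 3 + 70*I*sqrt(2))
1899 + F(-59, 40) = 1899 + (3 + 70*I*sqrt(2)) = 1902 + 70*I*sqrt(2)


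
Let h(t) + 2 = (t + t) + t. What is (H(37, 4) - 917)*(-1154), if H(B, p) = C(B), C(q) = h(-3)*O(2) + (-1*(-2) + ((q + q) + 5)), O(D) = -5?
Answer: 901274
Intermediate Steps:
h(t) = -2 + 3*t (h(t) = -2 + ((t + t) + t) = -2 + (2*t + t) = -2 + 3*t)
C(q) = 62 + 2*q (C(q) = (-2 + 3*(-3))*(-5) + (-1*(-2) + ((q + q) + 5)) = (-2 - 9)*(-5) + (2 + (2*q + 5)) = -11*(-5) + (2 + (5 + 2*q)) = 55 + (7 + 2*q) = 62 + 2*q)
H(B, p) = 62 + 2*B
(H(37, 4) - 917)*(-1154) = ((62 + 2*37) - 917)*(-1154) = ((62 + 74) - 917)*(-1154) = (136 - 917)*(-1154) = -781*(-1154) = 901274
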